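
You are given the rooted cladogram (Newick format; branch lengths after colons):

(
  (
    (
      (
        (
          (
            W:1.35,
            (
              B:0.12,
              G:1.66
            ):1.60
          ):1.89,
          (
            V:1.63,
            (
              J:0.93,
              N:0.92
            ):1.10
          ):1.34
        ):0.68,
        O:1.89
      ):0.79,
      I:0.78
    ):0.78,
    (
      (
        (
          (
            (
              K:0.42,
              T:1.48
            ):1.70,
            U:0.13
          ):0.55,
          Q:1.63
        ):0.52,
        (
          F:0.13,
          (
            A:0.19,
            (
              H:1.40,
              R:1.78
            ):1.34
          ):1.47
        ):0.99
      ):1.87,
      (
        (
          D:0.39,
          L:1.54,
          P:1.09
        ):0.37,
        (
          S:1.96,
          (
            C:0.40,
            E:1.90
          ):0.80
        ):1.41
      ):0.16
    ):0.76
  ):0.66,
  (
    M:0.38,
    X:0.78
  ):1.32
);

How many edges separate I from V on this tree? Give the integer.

5

The MRCA of I and V is the node subtending ((((W,(B,G)),(V,(J,N))),O),I).
From I up to that node: 1 branch. From V up to the same node: 4 branches. Total: 1 + 4 = 5.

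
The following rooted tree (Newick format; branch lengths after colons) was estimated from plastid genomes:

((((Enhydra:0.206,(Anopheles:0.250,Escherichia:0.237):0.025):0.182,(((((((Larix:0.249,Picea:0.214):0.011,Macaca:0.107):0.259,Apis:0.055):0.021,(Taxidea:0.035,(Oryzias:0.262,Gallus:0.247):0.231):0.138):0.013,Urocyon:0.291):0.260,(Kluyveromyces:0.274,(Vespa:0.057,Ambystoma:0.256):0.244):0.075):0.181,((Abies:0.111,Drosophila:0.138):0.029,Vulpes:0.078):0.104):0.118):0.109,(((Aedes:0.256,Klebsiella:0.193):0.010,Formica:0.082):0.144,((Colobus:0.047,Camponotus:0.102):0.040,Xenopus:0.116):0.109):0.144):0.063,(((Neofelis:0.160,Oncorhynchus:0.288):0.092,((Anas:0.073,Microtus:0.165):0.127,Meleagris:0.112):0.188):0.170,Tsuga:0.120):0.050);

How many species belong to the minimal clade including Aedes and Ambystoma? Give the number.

The MRCA of Aedes and Ambystoma is the node subtending (((Enhydra,(Anopheles,Escherichia)),(((((((Larix,Picea),Macaca),Apis),(Taxidea,(Oryzias,Gallus))),Urocyon),(Kluyveromyces,(Vespa,Ambystoma))),((Abies,Drosophila),Vulpes))),(((Aedes,Klebsiella),Formica),((Colobus,Camponotus),Xenopus))).
That clade contains 23 terminal taxa: Abies, Aedes, Ambystoma, Anopheles, Apis, Camponotus, Colobus, Drosophila, Enhydra, Escherichia, Formica, Gallus, Klebsiella, Kluyveromyces, Larix, Macaca, Oryzias, Picea, Taxidea, Urocyon, Vespa, Vulpes, Xenopus.

23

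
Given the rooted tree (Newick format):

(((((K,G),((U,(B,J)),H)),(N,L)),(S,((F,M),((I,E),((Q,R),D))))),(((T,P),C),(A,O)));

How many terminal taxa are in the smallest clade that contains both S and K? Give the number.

16

The MRCA of S and K is the node subtending ((((K,G),((U,(B,J)),H)),(N,L)),(S,((F,M),((I,E),((Q,R),D))))).
That clade contains 16 terminal taxa: B, D, E, F, G, H, I, J, K, L, M, N, Q, R, S, U.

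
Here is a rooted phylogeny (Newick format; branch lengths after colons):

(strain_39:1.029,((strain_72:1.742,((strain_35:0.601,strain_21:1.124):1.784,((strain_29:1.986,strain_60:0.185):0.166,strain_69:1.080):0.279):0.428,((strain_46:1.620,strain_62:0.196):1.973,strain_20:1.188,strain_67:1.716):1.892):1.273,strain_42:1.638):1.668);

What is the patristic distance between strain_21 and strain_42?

The path runs strain_21 → … → MRCA → … → strain_42; the MRCA is the node subtending ((strain_72,((strain_35,strain_21),((strain_29,strain_60),strain_69)),((strain_46,strain_62),strain_20,strain_67)),strain_42).
Branch lengths along that path: 1.124 + 1.784 + 0.428 + 1.273 + 1.638 = 6.247.

6.247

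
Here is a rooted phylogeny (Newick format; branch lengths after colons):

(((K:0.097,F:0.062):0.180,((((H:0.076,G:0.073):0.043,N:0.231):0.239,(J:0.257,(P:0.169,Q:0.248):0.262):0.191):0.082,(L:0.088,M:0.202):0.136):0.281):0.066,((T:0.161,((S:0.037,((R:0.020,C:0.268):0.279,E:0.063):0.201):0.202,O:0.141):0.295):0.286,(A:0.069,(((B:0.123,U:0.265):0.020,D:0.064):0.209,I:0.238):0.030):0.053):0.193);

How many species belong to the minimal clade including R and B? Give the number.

The MRCA of R and B is the node subtending ((T,((S,((R,C),E)),O)),(A,(((B,U),D),I))).
That clade contains 11 terminal taxa: A, B, C, D, E, I, O, R, S, T, U.

11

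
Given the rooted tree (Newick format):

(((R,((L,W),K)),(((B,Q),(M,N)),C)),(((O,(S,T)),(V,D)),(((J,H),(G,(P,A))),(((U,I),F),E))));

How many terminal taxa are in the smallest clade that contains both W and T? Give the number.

23

The MRCA of W and T is the root, so the clade is the entire tree.
That clade contains 23 terminal taxa: A, B, C, D, E, F, G, H, I, J, K, L, M, N, O, P, Q, R, S, T, U, V, W.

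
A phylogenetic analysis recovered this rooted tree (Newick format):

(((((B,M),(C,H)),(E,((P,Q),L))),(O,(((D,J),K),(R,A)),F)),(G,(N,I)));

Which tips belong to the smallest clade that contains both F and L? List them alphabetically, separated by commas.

Tracing F: it sits inside (O,(((D,J),K),(R,A)),F).
Tracing L: it sits inside ((P,Q),L).
The smallest clade enclosing both is ((((B,M),(C,H)),(E,((P,Q),L))),(O,(((D,J),K),(R,A)),F)); the answer is its 15 terminal taxa in alphabetical order.

A, B, C, D, E, F, H, J, K, L, M, O, P, Q, R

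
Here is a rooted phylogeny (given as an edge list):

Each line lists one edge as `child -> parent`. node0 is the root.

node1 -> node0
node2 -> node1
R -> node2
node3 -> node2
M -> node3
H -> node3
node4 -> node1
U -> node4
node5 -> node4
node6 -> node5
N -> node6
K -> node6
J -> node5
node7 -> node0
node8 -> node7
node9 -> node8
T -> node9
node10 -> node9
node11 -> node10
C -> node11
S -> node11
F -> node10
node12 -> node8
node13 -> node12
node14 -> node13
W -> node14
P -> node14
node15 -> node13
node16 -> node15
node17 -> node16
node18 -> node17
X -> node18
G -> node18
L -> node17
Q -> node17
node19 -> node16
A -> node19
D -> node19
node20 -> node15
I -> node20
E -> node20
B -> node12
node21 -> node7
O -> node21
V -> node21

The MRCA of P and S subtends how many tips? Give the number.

15

The MRCA of P and S is the node subtending ((T,((C,S),F)),(((W,P),((((X,G),L,Q),(A,D)),(I,E))),B)).
That clade contains 15 terminal taxa: A, B, C, D, E, F, G, I, L, P, Q, S, T, W, X.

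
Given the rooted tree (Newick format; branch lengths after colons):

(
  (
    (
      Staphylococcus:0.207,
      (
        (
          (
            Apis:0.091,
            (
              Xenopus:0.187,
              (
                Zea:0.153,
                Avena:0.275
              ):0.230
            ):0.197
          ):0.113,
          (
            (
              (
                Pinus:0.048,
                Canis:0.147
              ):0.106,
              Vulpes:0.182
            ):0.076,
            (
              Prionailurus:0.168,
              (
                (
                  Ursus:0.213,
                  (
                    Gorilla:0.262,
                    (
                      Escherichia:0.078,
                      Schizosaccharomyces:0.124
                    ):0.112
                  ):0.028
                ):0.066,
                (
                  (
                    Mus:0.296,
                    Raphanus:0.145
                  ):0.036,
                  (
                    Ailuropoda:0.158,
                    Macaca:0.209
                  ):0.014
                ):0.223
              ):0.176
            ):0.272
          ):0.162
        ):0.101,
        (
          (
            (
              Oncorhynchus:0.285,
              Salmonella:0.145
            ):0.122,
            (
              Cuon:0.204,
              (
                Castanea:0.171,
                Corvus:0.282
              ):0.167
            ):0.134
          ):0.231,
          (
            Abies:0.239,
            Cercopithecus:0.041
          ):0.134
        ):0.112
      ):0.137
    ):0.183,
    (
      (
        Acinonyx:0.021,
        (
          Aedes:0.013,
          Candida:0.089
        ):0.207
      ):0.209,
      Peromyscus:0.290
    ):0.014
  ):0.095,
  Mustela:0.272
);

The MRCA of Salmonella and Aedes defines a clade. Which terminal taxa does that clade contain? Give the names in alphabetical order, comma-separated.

Tracing Salmonella: it sits inside (Oncorhynchus,Salmonella).
Tracing Aedes: it sits inside (Aedes,Candida).
The smallest clade enclosing both is ((Staphylococcus,(((Apis,(Xenopus,(Zea,Avena))),(((Pinus,Canis),Vulpes),(Prionailurus,((Ursus,(Gorilla,(Escherichia,Schizosaccharomyces))),((Mus,Raphanus),(Ailuropoda,Macaca)))))),(((Oncorhynchus,Salmonella),(Cuon,(Castanea,Corvus))),(Abies,Cercopithecus)))),((Acinonyx,(Aedes,Candida)),Peromyscus)); the answer is its 28 terminal taxa in alphabetical order.

Abies, Acinonyx, Aedes, Ailuropoda, Apis, Avena, Candida, Canis, Castanea, Cercopithecus, Corvus, Cuon, Escherichia, Gorilla, Macaca, Mus, Oncorhynchus, Peromyscus, Pinus, Prionailurus, Raphanus, Salmonella, Schizosaccharomyces, Staphylococcus, Ursus, Vulpes, Xenopus, Zea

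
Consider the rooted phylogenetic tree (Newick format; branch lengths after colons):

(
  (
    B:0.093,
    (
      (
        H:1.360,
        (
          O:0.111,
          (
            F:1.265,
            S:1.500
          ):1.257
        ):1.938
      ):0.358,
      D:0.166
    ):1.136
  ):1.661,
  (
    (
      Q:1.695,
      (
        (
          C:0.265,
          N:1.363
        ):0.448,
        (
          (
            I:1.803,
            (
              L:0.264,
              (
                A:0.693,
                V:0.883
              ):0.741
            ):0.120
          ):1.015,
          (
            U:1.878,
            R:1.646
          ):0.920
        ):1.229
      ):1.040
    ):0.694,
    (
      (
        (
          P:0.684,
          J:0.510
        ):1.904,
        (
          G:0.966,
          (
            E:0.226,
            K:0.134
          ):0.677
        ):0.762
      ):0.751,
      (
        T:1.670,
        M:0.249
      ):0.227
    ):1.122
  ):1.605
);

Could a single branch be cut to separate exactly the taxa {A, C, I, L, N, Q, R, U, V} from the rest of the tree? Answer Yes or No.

Yes

The most recent common ancestor of these taxa subtends (Q,((C,N),((I,(L,(A,V))),(U,R)))).
That clade has exactly 9 tips — every listed taxon and nothing else — so the group is monophyletic.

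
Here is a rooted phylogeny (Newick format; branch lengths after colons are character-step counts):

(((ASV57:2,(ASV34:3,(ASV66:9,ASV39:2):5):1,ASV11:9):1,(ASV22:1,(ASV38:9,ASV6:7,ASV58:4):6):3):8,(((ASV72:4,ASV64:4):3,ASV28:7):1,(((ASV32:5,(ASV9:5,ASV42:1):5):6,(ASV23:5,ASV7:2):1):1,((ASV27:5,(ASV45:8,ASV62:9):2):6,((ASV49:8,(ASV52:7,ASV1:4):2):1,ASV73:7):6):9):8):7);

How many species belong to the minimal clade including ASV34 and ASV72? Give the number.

24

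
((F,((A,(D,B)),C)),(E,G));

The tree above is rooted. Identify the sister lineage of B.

D

B attaches to the tree at the node subtending (D,B).
The other lineage descending from that same node — the sister group — is the single tip D.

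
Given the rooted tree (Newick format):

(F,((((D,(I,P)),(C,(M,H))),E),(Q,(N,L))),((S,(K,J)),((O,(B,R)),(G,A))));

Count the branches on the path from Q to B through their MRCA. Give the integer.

The MRCA of Q and B is the root of the tree.
From Q up to that node: 3 branches. From B up to the same node: 5 branches. Total: 3 + 5 = 8.

8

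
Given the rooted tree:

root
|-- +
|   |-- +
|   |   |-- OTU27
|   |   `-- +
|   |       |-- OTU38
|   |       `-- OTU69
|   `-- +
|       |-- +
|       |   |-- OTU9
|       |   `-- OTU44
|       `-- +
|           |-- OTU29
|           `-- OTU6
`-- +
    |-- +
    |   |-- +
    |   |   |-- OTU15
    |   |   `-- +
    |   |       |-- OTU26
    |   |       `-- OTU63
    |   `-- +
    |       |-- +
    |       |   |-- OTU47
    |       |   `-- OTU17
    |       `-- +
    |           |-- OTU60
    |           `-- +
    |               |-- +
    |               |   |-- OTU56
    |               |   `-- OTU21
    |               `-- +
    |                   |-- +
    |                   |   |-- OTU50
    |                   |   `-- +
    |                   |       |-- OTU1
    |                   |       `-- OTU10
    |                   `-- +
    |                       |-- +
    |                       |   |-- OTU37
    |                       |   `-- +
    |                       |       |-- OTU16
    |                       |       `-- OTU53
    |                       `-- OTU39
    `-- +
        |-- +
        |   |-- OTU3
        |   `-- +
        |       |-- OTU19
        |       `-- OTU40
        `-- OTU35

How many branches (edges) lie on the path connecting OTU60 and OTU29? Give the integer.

9

The MRCA of OTU60 and OTU29 is the root of the tree.
From OTU60 up to that node: 5 branches. From OTU29 up to the same node: 4 branches. Total: 5 + 4 = 9.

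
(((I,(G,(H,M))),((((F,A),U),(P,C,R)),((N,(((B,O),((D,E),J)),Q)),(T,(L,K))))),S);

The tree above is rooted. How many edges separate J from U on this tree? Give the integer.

The MRCA of J and U is the node subtending ((((F,A),U),(P,C,R)),((N,(((B,O),((D,E),J)),Q)),(T,(L,K)))).
From J up to that node: 6 branches. From U up to the same node: 3 branches. Total: 6 + 3 = 9.

9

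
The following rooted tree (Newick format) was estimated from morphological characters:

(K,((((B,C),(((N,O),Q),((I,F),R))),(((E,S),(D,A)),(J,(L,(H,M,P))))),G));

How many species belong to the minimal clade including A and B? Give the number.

The MRCA of A and B is the node subtending (((B,C),(((N,O),Q),((I,F),R))),(((E,S),(D,A)),(J,(L,(H,M,P))))).
That clade contains 17 terminal taxa: A, B, C, D, E, F, H, I, J, L, M, N, O, P, Q, R, S.

17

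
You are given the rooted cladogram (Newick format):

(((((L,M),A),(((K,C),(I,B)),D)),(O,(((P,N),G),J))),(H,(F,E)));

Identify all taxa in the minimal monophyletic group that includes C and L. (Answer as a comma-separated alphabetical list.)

Tracing C: it sits inside (K,C).
Tracing L: it sits inside (L,M).
The smallest clade enclosing both is (((L,M),A),(((K,C),(I,B)),D)); the answer is its 8 terminal taxa in alphabetical order.

A, B, C, D, I, K, L, M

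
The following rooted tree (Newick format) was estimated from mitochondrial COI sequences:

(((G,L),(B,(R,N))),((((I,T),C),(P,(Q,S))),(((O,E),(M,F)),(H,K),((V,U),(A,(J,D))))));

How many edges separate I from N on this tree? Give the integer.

9

The MRCA of I and N is the root of the tree.
From I up to that node: 5 branches. From N up to the same node: 4 branches. Total: 5 + 4 = 9.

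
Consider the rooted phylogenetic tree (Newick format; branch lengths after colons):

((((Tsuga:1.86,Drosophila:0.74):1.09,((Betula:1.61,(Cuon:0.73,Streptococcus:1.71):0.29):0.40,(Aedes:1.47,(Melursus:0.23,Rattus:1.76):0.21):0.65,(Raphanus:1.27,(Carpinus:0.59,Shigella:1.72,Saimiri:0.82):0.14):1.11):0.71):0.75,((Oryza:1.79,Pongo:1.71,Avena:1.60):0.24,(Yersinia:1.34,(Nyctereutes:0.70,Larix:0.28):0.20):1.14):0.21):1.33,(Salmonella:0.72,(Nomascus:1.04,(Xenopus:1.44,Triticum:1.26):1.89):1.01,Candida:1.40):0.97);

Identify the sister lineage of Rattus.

Melursus

Rattus attaches to the tree at the node subtending (Melursus,Rattus).
The other lineage descending from that same node — the sister group — is the single tip Melursus.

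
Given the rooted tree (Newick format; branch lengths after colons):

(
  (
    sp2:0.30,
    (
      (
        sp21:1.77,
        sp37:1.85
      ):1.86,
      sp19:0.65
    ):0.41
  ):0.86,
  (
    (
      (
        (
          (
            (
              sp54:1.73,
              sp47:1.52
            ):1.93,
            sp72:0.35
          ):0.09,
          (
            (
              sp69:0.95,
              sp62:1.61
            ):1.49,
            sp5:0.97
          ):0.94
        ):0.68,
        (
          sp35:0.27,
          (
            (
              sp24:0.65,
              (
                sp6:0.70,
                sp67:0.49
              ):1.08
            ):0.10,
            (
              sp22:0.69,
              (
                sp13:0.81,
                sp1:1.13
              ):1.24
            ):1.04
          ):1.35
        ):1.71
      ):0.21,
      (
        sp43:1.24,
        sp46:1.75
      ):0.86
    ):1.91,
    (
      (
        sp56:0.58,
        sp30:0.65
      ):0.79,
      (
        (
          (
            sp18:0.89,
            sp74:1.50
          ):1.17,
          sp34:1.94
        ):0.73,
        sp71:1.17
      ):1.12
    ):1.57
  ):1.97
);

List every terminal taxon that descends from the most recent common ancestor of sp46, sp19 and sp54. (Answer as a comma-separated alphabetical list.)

Tracing sp46: it sits inside (sp43,sp46).
Tracing sp19: it sits inside ((sp21,sp37),sp19).
Tracing sp54: it sits inside (sp54,sp47).
The smallest clade enclosing all 3 is the whole tree (their MRCA is the root), so the answer is all 25 tips in alphabetical order.

sp1, sp13, sp18, sp19, sp2, sp21, sp22, sp24, sp30, sp34, sp35, sp37, sp43, sp46, sp47, sp5, sp54, sp56, sp6, sp62, sp67, sp69, sp71, sp72, sp74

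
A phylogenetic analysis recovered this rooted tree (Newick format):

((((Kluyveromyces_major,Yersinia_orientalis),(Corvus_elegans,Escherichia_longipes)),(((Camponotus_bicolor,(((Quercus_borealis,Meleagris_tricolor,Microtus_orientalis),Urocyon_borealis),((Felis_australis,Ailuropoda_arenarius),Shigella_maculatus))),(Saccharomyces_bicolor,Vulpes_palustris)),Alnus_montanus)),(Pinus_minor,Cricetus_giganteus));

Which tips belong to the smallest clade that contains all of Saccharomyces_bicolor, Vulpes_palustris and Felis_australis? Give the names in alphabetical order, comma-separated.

Tracing Saccharomyces_bicolor: it sits inside (Saccharomyces_bicolor,Vulpes_palustris).
Tracing Vulpes_palustris: it sits inside (Saccharomyces_bicolor,Vulpes_palustris).
Tracing Felis_australis: it sits inside (Felis_australis,Ailuropoda_arenarius).
The smallest clade enclosing all 3 is ((Camponotus_bicolor,(((Quercus_borealis,Meleagris_tricolor,Microtus_orientalis),Urocyon_borealis),((Felis_australis,Ailuropoda_arenarius),Shigella_maculatus))),(Saccharomyces_bicolor,Vulpes_palustris)); the answer is its 10 terminal taxa in alphabetical order.

Ailuropoda_arenarius, Camponotus_bicolor, Felis_australis, Meleagris_tricolor, Microtus_orientalis, Quercus_borealis, Saccharomyces_bicolor, Shigella_maculatus, Urocyon_borealis, Vulpes_palustris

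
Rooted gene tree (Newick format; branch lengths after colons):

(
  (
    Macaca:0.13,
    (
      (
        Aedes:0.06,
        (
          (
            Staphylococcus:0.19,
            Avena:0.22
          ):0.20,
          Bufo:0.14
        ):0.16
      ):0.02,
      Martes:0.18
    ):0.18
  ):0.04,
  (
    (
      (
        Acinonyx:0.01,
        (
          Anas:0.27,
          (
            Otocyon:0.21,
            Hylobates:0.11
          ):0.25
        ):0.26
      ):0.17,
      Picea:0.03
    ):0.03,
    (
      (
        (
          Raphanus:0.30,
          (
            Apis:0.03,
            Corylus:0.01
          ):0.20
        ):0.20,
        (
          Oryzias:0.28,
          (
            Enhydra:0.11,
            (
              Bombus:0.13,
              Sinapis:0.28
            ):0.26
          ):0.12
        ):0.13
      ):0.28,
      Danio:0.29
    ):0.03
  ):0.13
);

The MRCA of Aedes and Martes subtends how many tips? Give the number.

5

The MRCA of Aedes and Martes is the node subtending ((Aedes,((Staphylococcus,Avena),Bufo)),Martes).
That clade contains 5 terminal taxa: Aedes, Avena, Bufo, Martes, Staphylococcus.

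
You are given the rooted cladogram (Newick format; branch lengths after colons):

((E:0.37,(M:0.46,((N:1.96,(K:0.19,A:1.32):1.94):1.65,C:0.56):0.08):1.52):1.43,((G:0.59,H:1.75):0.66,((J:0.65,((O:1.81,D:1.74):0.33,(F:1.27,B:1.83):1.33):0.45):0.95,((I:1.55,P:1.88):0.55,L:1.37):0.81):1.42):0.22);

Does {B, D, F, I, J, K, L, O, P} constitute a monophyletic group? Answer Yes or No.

No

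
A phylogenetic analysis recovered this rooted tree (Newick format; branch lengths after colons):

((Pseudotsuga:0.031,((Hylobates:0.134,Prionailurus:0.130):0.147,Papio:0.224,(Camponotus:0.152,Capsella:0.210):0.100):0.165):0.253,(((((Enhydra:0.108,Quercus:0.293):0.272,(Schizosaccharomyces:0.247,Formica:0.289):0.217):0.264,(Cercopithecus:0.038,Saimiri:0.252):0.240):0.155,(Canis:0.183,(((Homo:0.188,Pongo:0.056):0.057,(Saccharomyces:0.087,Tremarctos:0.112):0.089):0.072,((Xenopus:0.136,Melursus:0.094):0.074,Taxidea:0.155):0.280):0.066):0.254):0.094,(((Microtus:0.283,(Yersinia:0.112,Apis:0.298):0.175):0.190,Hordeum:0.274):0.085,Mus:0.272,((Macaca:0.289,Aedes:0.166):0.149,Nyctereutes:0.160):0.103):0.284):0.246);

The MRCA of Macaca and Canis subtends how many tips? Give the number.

The MRCA of Macaca and Canis is the node subtending (((((Enhydra,Quercus),(Schizosaccharomyces,Formica)),(Cercopithecus,Saimiri)),(Canis,(((Homo,Pongo),(Saccharomyces,Tremarctos)),((Xenopus,Melursus),Taxidea)))),(((Microtus,(Yersinia,Apis)),Hordeum),Mus,((Macaca,Aedes),Nyctereutes))).
That clade contains 22 terminal taxa: Aedes, Apis, Canis, Cercopithecus, Enhydra, Formica, Homo, Hordeum, Macaca, Melursus, Microtus, Mus, Nyctereutes, Pongo, Quercus, Saccharomyces, Saimiri, Schizosaccharomyces, Taxidea, Tremarctos, Xenopus, Yersinia.

22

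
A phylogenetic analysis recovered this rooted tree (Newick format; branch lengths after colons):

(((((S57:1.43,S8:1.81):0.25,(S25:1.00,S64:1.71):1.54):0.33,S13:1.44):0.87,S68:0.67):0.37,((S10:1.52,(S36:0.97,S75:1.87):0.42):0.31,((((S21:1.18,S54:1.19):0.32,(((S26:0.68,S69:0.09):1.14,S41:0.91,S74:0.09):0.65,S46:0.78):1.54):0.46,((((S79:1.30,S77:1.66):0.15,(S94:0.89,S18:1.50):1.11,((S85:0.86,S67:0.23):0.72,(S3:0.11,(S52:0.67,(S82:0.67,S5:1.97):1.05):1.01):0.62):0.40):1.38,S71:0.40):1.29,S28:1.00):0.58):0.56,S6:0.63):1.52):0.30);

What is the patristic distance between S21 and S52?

7.91

The path runs S21 → … → MRCA → … → S52; the MRCA is the node subtending (((S21,S54),(((S26,S69),S41,S74),S46)),((((S79,S77),(S94,S18),((S85,S67),(S3,(S52,(S82,S5))))),S71),S28)).
Branch lengths along that path: 1.18 + 0.32 + 0.46 + 0.58 + 1.29 + 1.38 + 0.40 + 0.62 + 1.01 + 0.67 = 7.91.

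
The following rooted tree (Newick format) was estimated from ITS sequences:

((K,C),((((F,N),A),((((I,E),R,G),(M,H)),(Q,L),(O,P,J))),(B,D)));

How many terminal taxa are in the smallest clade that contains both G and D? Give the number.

The MRCA of G and D is the node subtending ((((F,N),A),((((I,E),R,G),(M,H)),(Q,L),(O,P,J))),(B,D)).
That clade contains 16 terminal taxa: A, B, D, E, F, G, H, I, J, L, M, N, O, P, Q, R.

16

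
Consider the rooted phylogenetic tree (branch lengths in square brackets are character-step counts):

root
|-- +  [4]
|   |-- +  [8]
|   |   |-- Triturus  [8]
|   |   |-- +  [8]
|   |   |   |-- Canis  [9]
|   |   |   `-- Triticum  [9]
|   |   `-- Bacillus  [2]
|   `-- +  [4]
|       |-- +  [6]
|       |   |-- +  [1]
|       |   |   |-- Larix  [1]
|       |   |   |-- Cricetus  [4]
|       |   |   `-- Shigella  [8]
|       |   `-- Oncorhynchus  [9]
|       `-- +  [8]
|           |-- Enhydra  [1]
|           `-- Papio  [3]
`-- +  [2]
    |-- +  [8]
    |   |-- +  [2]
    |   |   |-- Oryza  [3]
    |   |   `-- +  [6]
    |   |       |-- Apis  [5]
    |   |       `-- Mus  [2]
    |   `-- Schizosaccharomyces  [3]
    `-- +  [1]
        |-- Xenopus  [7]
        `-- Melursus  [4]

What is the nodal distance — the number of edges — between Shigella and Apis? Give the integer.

The MRCA of Shigella and Apis is the root of the tree.
From Shigella up to that node: 5 branches. From Apis up to the same node: 5 branches. Total: 5 + 5 = 10.

10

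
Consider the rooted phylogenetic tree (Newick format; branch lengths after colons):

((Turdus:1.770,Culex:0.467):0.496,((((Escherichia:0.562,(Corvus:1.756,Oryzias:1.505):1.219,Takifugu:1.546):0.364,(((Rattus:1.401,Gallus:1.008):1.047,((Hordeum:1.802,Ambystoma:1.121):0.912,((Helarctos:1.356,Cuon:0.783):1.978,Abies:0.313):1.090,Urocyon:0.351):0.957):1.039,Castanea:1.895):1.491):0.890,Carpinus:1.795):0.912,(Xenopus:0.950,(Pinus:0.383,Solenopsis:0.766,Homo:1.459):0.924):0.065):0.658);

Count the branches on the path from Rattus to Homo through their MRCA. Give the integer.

9

The MRCA of Rattus and Homo is the node subtending ((((Escherichia,(Corvus,Oryzias),Takifugu),(((Rattus,Gallus),((Hordeum,Ambystoma),((Helarctos,Cuon),Abies),Urocyon)),Castanea)),Carpinus),(Xenopus,(Pinus,Solenopsis,Homo))).
From Rattus up to that node: 6 branches. From Homo up to the same node: 3 branches. Total: 6 + 3 = 9.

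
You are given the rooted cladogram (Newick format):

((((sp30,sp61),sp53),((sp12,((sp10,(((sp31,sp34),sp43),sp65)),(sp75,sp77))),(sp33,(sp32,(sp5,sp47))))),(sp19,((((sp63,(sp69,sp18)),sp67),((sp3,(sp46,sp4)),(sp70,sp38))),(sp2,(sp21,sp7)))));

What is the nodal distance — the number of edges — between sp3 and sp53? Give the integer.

9

The MRCA of sp3 and sp53 is the root of the tree.
From sp3 up to that node: 6 branches. From sp53 up to the same node: 3 branches. Total: 6 + 3 = 9.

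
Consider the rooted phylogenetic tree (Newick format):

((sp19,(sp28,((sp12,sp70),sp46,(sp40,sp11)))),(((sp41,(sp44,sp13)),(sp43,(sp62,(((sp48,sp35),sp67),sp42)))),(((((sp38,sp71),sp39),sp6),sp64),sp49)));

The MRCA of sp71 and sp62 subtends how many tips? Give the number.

The MRCA of sp71 and sp62 is the node subtending (((sp41,(sp44,sp13)),(sp43,(sp62,(((sp48,sp35),sp67),sp42)))),(((((sp38,sp71),sp39),sp6),sp64),sp49)).
That clade contains 15 terminal taxa: sp13, sp35, sp38, sp39, sp41, sp42, sp43, sp44, sp48, sp49, sp6, sp62, sp64, sp67, sp71.

15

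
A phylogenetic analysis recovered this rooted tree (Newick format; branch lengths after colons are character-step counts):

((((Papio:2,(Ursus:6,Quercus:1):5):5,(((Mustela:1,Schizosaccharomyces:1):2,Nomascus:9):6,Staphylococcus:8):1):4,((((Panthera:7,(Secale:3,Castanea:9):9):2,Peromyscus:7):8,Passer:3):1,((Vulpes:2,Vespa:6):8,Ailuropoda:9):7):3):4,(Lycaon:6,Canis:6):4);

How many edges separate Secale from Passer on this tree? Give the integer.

5

The MRCA of Secale and Passer is the node subtending (((Panthera,(Secale,Castanea)),Peromyscus),Passer).
From Secale up to that node: 4 branches. From Passer up to the same node: 1 branch. Total: 4 + 1 = 5.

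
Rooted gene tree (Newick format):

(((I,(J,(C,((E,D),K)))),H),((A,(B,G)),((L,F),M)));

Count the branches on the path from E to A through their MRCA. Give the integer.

The MRCA of E and A is the root of the tree.
From E up to that node: 7 branches. From A up to the same node: 3 branches. Total: 7 + 3 = 10.

10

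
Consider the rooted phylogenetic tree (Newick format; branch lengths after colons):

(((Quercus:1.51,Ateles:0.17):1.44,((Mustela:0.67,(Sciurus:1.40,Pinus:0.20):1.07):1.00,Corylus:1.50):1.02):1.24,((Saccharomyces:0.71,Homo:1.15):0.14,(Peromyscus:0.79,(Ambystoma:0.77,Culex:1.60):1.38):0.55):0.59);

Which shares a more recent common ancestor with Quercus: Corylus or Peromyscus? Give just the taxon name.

Corylus

The MRCA of Quercus and Corylus subtends ((Quercus,Ateles),((Mustela,(Sciurus,Pinus)),Corylus)) (6 taxa).
The MRCA of Quercus and Peromyscus is the root, subtending the entire tree (11 taxa).
The first is nested inside the second, so Quercus shares a more recent common ancestor with Corylus.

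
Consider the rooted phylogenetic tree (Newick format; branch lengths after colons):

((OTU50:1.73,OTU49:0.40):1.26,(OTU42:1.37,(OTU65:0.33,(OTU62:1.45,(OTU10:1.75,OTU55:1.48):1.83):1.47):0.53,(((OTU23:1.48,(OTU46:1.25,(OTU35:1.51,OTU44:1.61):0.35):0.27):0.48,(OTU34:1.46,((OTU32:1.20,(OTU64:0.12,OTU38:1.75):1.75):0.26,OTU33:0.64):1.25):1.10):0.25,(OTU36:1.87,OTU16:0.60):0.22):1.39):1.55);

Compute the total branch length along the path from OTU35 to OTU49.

7.46

The path runs OTU35 → … → MRCA → … → OTU49; the MRCA is the root of the tree.
Branch lengths along that path: 1.51 + 0.35 + 0.27 + 0.48 + 0.25 + 1.39 + 1.55 + 1.26 + 0.40 = 7.46.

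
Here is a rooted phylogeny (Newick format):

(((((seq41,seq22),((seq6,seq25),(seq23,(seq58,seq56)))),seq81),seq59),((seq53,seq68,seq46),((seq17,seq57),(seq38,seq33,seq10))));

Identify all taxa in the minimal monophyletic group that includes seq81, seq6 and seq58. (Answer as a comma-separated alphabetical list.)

seq22, seq23, seq25, seq41, seq56, seq58, seq6, seq81

Tracing seq81: it sits inside (((seq41,seq22),((seq6,seq25),(seq23,(seq58,seq56)))),seq81).
Tracing seq6: it sits inside (seq6,seq25).
Tracing seq58: it sits inside (seq58,seq56).
The smallest clade enclosing all 3 is (((seq41,seq22),((seq6,seq25),(seq23,(seq58,seq56)))),seq81); the answer is its 8 terminal taxa in alphabetical order.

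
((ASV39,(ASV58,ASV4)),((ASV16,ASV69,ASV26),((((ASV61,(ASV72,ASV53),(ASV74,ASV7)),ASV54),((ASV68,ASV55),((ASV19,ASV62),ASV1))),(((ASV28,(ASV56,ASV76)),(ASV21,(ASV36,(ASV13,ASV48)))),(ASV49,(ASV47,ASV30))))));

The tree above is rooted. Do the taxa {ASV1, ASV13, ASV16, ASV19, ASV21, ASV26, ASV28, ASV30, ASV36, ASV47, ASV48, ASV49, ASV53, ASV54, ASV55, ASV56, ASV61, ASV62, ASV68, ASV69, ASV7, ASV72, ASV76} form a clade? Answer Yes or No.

No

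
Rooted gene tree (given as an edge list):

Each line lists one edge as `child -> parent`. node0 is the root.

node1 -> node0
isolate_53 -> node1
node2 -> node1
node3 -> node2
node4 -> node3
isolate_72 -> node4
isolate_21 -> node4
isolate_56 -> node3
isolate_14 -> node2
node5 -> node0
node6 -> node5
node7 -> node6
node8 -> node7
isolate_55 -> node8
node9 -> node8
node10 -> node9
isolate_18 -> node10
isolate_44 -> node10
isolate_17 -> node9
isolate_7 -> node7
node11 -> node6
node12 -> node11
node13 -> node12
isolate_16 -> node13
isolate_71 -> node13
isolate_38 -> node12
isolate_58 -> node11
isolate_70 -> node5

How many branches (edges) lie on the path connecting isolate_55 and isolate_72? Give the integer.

10

The MRCA of isolate_55 and isolate_72 is the root of the tree.
From isolate_55 up to that node: 5 branches. From isolate_72 up to the same node: 5 branches. Total: 5 + 5 = 10.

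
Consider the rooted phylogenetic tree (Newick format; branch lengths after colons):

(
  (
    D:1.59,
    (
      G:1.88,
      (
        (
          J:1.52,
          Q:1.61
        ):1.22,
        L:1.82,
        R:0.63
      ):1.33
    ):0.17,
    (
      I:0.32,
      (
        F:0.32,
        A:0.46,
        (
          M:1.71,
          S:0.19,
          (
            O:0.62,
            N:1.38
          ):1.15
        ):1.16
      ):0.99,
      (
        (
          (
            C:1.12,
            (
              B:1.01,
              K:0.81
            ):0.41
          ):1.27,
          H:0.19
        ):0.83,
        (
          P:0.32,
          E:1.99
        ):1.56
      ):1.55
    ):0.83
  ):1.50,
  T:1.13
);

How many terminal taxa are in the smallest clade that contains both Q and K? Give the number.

19

The MRCA of Q and K is the node subtending (D,(G,((J,Q),L,R)),(I,(F,A,(M,S,(O,N))),(((C,(B,K)),H),(P,E)))).
That clade contains 19 terminal taxa: A, B, C, D, E, F, G, H, I, J, K, L, M, N, O, P, Q, R, S.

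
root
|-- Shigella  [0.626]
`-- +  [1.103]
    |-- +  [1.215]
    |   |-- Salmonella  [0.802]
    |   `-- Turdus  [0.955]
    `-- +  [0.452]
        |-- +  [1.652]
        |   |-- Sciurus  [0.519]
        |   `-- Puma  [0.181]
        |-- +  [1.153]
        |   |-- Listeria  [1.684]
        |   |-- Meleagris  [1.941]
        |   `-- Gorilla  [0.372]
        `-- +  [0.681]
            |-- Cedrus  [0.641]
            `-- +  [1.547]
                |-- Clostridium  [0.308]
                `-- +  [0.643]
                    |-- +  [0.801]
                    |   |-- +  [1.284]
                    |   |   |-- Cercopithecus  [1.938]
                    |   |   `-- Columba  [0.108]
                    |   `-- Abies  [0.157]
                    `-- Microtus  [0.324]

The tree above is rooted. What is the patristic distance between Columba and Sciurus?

7.235

The path runs Columba → … → MRCA → … → Sciurus; the MRCA is the node subtending ((Sciurus,Puma),(Listeria,Meleagris,Gorilla),(Cedrus,(Clostridium,(((Cercopithecus,Columba),Abies),Microtus)))).
Branch lengths along that path: 0.108 + 1.284 + 0.801 + 0.643 + 1.547 + 0.681 + 1.652 + 0.519 = 7.235.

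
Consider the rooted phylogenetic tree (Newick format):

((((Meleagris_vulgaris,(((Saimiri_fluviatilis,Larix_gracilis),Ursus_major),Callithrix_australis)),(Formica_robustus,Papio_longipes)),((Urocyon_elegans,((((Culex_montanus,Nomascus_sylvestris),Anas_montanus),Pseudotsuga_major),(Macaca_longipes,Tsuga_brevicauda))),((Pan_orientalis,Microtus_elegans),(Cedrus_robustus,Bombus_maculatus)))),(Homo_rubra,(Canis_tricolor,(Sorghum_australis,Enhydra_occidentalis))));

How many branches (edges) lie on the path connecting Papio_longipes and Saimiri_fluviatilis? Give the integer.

7

The MRCA of Papio_longipes and Saimiri_fluviatilis is the node subtending ((Meleagris_vulgaris,(((Saimiri_fluviatilis,Larix_gracilis),Ursus_major),Callithrix_australis)),(Formica_robustus,Papio_longipes)).
From Papio_longipes up to that node: 2 branches. From Saimiri_fluviatilis up to the same node: 5 branches. Total: 2 + 5 = 7.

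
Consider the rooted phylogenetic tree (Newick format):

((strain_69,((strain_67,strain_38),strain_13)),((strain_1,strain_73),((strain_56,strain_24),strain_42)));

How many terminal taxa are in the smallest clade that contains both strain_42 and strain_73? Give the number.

The MRCA of strain_42 and strain_73 is the node subtending ((strain_1,strain_73),((strain_56,strain_24),strain_42)).
That clade contains 5 terminal taxa: strain_1, strain_24, strain_42, strain_56, strain_73.

5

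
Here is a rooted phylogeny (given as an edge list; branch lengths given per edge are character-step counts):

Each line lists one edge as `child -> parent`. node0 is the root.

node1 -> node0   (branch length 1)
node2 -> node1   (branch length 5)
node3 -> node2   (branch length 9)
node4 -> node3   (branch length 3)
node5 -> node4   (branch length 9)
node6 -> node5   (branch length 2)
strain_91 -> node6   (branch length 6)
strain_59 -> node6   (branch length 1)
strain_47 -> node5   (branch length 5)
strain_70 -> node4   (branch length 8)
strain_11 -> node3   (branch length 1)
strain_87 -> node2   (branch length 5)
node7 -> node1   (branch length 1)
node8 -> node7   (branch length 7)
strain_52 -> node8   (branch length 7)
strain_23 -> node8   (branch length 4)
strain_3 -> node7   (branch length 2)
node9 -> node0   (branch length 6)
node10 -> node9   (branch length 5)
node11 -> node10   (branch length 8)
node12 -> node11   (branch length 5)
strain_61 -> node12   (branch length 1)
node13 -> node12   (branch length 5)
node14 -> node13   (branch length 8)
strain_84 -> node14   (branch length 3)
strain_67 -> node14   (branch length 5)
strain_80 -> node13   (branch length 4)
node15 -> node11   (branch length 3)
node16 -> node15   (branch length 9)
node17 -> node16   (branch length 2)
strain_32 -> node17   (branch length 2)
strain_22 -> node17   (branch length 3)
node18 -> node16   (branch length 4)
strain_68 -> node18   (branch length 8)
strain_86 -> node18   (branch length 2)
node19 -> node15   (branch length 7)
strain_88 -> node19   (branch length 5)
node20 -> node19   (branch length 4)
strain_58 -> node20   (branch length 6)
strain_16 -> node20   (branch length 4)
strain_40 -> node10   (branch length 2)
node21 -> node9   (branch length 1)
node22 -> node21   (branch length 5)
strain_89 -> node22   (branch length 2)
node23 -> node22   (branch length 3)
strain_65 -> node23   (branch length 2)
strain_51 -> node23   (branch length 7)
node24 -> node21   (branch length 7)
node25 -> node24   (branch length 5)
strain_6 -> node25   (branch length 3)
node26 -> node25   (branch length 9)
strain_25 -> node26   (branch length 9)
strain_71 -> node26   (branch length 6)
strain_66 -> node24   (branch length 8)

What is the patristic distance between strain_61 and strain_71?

47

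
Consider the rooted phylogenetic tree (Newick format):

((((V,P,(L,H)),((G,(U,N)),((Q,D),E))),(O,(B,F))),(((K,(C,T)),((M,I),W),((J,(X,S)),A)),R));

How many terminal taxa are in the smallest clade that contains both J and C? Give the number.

10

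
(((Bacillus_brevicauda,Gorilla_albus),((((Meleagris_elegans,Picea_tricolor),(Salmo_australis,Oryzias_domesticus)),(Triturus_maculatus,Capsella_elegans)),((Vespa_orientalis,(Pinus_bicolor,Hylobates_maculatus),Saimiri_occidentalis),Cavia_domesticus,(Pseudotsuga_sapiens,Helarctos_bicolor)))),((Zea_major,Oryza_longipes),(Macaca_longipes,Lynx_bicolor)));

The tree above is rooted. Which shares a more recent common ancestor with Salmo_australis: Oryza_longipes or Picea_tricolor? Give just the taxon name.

Picea_tricolor

The MRCA of Salmo_australis and Picea_tricolor subtends ((Meleagris_elegans,Picea_tricolor),(Salmo_australis,Oryzias_domesticus)) (4 taxa).
The MRCA of Salmo_australis and Oryza_longipes is the root, subtending the entire tree (19 taxa).
The first is nested inside the second, so Salmo_australis shares a more recent common ancestor with Picea_tricolor.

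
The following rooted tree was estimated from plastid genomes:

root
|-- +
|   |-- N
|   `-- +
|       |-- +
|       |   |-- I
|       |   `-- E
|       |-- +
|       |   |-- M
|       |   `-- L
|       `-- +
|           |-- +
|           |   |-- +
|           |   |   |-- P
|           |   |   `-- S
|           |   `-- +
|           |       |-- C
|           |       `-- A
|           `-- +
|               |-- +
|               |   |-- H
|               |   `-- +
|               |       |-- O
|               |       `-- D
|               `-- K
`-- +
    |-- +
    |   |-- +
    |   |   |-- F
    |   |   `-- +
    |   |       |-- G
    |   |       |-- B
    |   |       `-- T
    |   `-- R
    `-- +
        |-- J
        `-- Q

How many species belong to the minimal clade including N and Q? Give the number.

20

The MRCA of N and Q is the root, so the clade is the entire tree.
That clade contains 20 terminal taxa: A, B, C, D, E, F, G, H, I, J, K, L, M, N, O, P, Q, R, S, T.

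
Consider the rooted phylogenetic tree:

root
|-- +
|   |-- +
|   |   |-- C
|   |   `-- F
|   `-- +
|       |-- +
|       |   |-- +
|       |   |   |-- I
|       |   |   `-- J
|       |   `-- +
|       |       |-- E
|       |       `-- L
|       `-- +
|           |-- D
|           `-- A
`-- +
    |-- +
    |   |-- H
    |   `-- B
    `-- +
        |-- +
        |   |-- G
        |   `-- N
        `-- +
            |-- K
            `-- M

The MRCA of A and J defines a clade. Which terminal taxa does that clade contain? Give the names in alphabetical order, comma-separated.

Tracing A: it sits inside (D,A).
Tracing J: it sits inside (I,J).
The smallest clade enclosing both is (((I,J),(E,L)),(D,A)); the answer is its 6 terminal taxa in alphabetical order.

A, D, E, I, J, L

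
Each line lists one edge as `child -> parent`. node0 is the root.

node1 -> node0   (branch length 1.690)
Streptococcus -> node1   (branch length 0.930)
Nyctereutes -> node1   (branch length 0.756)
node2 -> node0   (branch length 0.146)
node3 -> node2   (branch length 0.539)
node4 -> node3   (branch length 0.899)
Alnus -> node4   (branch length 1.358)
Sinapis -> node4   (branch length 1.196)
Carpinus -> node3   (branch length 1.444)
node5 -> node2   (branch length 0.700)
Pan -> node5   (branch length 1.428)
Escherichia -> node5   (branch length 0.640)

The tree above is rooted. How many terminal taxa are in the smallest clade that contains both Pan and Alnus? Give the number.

5

The MRCA of Pan and Alnus is the node subtending (((Alnus,Sinapis),Carpinus),(Pan,Escherichia)).
That clade contains 5 terminal taxa: Alnus, Carpinus, Escherichia, Pan, Sinapis.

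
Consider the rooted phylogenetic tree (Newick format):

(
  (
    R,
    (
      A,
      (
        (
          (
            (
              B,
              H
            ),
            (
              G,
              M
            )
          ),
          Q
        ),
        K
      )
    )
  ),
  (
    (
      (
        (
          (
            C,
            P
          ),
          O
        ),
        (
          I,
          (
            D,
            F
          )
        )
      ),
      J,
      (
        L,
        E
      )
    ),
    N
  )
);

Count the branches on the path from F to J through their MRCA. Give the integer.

The MRCA of F and J is the node subtending ((((C,P),O),(I,(D,F))),J,(L,E)).
From F up to that node: 4 branches. From J up to the same node: 1 branch. Total: 4 + 1 = 5.

5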